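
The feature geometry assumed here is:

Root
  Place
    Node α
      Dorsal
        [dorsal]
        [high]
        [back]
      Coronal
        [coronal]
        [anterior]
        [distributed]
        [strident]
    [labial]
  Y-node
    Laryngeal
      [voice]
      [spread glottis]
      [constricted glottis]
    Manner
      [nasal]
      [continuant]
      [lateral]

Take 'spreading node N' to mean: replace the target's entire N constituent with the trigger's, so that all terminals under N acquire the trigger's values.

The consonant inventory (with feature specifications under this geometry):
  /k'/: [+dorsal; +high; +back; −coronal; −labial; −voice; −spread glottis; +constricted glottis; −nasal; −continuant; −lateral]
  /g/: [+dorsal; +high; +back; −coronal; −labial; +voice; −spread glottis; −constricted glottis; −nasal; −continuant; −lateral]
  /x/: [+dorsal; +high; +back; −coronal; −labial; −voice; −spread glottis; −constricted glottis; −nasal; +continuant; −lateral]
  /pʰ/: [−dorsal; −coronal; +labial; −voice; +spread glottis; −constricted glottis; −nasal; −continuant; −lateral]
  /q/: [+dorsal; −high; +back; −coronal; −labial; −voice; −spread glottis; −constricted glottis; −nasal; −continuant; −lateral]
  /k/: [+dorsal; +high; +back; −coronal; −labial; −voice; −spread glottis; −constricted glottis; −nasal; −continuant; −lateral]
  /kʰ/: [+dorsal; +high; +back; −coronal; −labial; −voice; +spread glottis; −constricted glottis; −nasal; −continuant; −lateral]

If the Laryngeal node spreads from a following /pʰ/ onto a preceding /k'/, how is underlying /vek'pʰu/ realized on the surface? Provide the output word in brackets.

[vekʰpʰu]

The Laryngeal node dominates the terminals [voice], [spread glottis], [constricted glottis].
The target acquires /pʰ/'s values for everything under Laryngeal — [−voice], [+spread glottis], [−constricted glottis] — while keeping its own [dorsal], [high], [back], ….
This feature bundle is that of [kʰ], so /vek'pʰu/ surfaces as [vekʰpʰu].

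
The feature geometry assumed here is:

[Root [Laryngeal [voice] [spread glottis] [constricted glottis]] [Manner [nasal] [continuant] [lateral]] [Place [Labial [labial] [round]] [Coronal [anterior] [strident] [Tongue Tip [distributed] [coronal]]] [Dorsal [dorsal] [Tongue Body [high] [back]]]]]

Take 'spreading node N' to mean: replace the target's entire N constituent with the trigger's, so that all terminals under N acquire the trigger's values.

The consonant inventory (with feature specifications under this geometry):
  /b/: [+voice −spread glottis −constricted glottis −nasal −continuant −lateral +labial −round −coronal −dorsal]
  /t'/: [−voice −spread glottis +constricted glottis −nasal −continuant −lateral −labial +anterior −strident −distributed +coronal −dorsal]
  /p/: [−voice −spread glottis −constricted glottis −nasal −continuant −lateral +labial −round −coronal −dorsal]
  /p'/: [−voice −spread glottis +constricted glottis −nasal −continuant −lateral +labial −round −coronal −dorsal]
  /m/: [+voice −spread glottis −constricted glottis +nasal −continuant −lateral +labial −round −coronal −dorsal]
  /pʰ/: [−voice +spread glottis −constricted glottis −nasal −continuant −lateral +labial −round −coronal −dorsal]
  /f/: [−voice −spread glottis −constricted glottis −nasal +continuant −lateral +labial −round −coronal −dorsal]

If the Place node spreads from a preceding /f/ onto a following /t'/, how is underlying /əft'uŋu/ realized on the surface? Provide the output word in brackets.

[əfp'uŋu]

Place immediately or transitively dominates [labial], [round], [anterior], [strident], [distributed], [coronal], [dorsal], [high], [back].
Spreading Place from /f/ onto /t'/ replaces those values with /f/'s: [+labial], [−round], [−coronal], [−dorsal]. Features outside Place ([voice], [spread glottis], [constricted glottis], …) stay as in /t'/.
Among the inventory, only /p'/ has exactly this specification, giving the surface form [əfp'uŋu].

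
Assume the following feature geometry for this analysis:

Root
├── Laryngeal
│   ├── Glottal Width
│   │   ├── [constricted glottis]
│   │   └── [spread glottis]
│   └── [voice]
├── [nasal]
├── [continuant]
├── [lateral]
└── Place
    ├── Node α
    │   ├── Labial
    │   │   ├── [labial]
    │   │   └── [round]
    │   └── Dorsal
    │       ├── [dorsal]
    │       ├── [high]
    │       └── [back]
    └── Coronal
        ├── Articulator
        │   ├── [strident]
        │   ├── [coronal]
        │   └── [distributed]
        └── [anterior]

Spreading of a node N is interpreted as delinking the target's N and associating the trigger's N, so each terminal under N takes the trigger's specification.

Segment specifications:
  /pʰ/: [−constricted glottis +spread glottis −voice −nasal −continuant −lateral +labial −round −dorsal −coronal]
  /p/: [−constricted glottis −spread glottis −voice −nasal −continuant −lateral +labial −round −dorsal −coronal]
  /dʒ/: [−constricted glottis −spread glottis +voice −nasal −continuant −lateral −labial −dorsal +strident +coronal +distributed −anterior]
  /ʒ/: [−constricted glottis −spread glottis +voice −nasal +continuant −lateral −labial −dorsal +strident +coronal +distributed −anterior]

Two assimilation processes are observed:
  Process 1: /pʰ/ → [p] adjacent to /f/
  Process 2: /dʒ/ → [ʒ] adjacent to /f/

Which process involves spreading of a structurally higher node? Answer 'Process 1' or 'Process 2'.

Process 2

In Process 1, [spread glottis] changes, so the minimal spreading node is [spread glottis] at depth 3.
In Process 2, [continuant] changes, so the minimal spreading node is [continuant] at depth 1.
[continuant] is closer to Root than [spread glottis], so Process 2 spreads the higher node.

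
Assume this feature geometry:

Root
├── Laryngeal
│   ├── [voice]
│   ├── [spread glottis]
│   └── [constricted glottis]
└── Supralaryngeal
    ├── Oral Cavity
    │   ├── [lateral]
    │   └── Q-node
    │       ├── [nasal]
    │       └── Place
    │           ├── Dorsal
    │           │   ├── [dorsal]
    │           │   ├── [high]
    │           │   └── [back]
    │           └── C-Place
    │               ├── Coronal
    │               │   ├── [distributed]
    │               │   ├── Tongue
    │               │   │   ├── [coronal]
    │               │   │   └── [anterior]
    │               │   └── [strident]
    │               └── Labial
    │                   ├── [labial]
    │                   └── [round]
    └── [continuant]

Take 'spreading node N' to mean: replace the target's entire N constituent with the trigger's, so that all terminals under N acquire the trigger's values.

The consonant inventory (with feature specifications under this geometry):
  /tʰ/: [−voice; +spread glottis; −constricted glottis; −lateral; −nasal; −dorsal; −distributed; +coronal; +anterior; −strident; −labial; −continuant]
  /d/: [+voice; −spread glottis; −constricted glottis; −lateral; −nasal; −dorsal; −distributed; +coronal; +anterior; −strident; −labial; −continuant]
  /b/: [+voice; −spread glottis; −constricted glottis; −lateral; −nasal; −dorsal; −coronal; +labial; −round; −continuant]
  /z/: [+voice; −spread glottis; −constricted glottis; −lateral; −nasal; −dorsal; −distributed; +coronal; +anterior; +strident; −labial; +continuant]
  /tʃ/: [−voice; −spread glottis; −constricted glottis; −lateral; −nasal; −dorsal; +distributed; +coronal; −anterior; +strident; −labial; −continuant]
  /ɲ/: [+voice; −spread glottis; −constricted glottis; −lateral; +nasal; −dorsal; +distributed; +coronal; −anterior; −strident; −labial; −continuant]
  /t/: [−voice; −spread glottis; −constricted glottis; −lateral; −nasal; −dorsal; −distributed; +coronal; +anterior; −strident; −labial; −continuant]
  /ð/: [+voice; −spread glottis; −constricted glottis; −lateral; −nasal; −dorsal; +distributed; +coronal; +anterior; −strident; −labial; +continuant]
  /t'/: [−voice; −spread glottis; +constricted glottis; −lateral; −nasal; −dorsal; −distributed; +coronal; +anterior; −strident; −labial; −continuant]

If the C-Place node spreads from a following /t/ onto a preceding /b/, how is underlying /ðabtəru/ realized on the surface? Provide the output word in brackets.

[ðadtəru]

The C-Place node dominates the terminals [distributed], [coronal], [anterior], [strident], [labial], [round].
After delinking /b/'s C-Place and linking /t/'s, the affected terminals become [−distributed], [+coronal], [+anterior], [−strident], [−labial]; [voice], [spread glottis], [constricted glottis], … (outside C-Place) are retained from /b/.
Among the inventory, only /d/ has exactly this specification, giving the surface form [ðadtəru].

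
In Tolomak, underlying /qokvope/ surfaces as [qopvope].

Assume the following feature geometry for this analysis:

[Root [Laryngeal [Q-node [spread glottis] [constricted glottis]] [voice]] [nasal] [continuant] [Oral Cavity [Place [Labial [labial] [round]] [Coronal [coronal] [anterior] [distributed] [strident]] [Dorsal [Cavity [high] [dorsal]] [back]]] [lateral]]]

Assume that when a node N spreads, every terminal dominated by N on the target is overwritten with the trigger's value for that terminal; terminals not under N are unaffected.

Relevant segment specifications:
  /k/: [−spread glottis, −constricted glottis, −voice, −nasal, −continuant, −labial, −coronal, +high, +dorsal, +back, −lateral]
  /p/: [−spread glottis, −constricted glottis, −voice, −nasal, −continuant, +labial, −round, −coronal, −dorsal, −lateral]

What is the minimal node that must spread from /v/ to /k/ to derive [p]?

Place

/k/ and [p] differ in [labial], [round], [dorsal], [high], [back]; every other specified feature is identical.
Tracing each changed feature up the tree, the paths first meet at Place; any lower node misses at least one of them.
Spreading Place from /v/ overwrites each of those terminals with /v/'s values, yielding exactly [p].
Features on which the two segments disagree outside Place, such as [continuant], [voice], are unchanged — nothing dominating them spread, and Place is the minimal sufficient constituent.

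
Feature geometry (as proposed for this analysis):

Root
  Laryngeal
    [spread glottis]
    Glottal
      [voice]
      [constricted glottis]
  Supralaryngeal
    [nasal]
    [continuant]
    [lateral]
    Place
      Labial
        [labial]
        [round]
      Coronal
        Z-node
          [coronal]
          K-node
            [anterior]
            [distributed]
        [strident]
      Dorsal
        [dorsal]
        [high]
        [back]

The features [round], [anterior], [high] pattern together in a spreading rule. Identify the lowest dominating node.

Place

[round] is immediately dominated by Labial.
[anterior] is immediately dominated by K-node.
[high] is immediately dominated by Dorsal.
Place is the lowest common ancestor — every listed feature sits under it, and no single subconstituent of Place covers them all.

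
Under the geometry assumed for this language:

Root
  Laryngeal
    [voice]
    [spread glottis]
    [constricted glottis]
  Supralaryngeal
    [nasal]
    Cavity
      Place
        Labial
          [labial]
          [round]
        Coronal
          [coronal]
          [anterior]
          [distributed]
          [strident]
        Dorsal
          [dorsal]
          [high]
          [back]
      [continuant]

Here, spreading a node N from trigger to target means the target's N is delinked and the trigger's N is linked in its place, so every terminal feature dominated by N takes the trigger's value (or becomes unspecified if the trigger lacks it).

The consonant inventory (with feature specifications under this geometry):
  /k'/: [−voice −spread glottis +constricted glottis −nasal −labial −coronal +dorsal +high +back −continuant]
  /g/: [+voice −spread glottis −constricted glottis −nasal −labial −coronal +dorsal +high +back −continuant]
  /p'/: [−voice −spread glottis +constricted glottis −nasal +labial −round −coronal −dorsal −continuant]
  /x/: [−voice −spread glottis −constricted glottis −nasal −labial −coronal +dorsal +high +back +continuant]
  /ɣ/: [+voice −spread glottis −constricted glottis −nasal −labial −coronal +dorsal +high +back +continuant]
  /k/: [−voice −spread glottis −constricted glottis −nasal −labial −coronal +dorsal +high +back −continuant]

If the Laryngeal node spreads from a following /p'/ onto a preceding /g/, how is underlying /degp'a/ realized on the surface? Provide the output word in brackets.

[dek'p'a]

Terminals under Laryngeal in this geometry: [voice], [spread glottis], [constricted glottis].
The target acquires /p'/'s values for everything under Laryngeal — [−voice], [−spread glottis], [+constricted glottis] — while keeping its own [nasal], [labial], [coronal], ….
The resulting bundle matches /k'/ in the inventory; substituting it for /g/ gives [dek'p'a].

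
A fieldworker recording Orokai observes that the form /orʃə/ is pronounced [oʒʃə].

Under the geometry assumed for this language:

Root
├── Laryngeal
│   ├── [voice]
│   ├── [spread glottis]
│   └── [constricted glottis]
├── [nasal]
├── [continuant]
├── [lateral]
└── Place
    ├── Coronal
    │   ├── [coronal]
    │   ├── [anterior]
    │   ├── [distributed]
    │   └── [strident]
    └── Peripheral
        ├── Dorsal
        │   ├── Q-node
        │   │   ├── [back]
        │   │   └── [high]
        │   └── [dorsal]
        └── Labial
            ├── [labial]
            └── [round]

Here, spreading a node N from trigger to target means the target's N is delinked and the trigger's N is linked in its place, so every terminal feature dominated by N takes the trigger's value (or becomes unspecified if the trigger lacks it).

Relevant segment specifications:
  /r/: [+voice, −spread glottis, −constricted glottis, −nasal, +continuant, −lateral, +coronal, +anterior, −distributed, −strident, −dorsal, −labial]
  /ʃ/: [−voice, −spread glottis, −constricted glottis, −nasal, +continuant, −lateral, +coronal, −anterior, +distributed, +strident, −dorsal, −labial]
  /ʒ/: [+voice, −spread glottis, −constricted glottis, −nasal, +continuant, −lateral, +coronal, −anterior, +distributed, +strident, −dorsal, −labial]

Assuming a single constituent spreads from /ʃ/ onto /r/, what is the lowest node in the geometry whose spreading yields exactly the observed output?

Coronal

Comparing /r/ with its surface form [ʒ], the features that change are [anterior], [distributed], [strident].
Tracing each changed feature up the tree, the paths first meet at Coronal; any lower node misses at least one of them.
If Coronal spreads, every terminal under it takes /ʃ/'s value, producing [ʒ] as observed.
[voice] stays as in /r/ although /ʃ/ differs there, so no node dominating it spread; among the remaining candidates Coronal is the lowest that derives the output.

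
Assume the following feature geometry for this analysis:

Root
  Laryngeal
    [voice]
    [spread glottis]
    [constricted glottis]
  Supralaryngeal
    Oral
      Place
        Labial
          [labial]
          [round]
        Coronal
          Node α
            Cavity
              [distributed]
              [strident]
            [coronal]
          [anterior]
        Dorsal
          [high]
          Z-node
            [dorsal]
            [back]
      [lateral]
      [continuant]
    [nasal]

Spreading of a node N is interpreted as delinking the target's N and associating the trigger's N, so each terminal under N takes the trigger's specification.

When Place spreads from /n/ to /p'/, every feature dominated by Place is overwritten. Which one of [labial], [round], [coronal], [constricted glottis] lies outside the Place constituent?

Under this geometry, Place contains [labial], [round], [distributed], [strident], [coronal], [anterior], [high], [dorsal], [back].
Of the listed options, [labial], [round], [coronal] are among these and would be overwritten by spreading Place.
[constricted glottis] attaches under Laryngeal, not under Place, so /p'/ retains its own value for [constricted glottis].

[constricted glottis]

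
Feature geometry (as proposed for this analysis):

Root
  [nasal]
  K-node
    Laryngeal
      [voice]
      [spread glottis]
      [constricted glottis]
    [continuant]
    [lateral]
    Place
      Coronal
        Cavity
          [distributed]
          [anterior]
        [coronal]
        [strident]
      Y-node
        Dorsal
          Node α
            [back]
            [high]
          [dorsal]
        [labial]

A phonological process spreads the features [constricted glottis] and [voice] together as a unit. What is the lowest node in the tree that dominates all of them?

[constricted glottis] is immediately dominated by Laryngeal.
[voice] is immediately dominated by Laryngeal.
The lowest node appearing on every path is Laryngeal; each proper daughter of Laryngeal fails to dominate at least one of the listed features.

Laryngeal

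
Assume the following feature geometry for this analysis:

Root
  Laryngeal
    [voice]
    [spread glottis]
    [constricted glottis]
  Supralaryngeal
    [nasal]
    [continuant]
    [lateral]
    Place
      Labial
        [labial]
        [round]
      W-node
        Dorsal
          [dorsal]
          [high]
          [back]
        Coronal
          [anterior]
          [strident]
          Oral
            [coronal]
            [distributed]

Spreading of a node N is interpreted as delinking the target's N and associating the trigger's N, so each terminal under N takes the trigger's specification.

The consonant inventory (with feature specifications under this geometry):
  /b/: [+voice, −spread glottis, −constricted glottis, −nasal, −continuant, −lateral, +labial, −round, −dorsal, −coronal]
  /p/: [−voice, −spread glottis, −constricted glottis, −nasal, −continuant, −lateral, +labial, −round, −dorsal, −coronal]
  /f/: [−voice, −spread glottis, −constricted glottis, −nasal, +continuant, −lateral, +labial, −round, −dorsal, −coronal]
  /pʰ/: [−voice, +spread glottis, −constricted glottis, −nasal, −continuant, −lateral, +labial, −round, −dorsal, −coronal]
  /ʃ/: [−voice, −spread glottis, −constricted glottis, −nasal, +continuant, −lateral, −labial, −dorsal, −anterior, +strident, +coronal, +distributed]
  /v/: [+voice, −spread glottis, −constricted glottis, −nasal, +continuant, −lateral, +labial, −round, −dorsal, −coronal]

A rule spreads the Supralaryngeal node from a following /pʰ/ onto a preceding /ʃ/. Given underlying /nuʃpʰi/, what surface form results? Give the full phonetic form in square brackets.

[nuppʰi]

Terminals under Supralaryngeal in this geometry: [nasal], [continuant], [lateral], [labial], [round], [dorsal], [high], [back], [anterior], [strident], [coronal], [distributed].
The target acquires /pʰ/'s values for everything under Supralaryngeal — [−nasal], [−continuant], [−lateral], [+labial], [−round], [−dorsal], [−coronal] — while keeping its own [voice], [spread glottis], [constricted glottis].
This feature bundle is that of [p], so /nuʃpʰi/ surfaces as [nuppʰi].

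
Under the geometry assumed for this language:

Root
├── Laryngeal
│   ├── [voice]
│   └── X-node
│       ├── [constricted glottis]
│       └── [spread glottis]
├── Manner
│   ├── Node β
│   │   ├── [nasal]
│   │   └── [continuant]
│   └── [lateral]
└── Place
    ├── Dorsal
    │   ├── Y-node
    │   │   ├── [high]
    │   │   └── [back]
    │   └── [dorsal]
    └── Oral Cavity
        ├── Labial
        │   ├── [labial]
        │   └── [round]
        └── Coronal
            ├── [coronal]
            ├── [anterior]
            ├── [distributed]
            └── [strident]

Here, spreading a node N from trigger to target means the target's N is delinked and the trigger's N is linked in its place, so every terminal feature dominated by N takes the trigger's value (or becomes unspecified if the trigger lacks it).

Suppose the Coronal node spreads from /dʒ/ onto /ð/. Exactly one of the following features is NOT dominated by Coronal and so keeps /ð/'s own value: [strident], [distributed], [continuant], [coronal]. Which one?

[continuant]

Under this geometry, Coronal contains [coronal], [anterior], [distributed], [strident].
[coronal], [strident], [distributed] all lie under Coronal, so they are overwritten when Coronal spreads.
But [continuant] is a dependent of Node β, outside Coronal; it is therefore untouched by the spreading.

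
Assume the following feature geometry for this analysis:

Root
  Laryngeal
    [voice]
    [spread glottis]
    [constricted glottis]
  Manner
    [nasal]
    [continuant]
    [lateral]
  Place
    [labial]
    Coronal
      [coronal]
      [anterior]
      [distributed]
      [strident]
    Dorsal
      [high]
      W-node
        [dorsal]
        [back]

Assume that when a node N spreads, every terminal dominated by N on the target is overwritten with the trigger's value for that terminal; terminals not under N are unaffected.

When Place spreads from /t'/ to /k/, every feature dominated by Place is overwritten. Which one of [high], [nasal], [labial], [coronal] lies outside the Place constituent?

The terminals dominated by Place are [labial], [coronal], [anterior], [distributed], [strident], [high], [dorsal], [back].
Spreading Place replaces [coronal], [labial], [high] with the trigger's values, since each sits inside the Place constituent.
[nasal] is not within the Place subtree (it hangs from Manner), so /k/'s [nasal] value survives.

[nasal]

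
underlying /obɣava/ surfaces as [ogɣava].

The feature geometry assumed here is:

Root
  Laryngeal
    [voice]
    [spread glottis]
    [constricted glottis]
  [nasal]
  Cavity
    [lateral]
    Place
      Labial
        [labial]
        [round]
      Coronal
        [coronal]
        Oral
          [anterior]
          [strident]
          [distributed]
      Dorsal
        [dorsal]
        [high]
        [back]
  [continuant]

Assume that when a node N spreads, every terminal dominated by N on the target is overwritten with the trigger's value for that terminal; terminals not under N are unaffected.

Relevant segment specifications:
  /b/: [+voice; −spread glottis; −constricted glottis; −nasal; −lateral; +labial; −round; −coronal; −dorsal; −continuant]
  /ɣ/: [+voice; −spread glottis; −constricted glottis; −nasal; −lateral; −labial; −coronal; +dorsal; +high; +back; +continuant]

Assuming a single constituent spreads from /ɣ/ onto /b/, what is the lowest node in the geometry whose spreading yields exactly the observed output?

Place

Feature comparison: [labial], [round], [dorsal], [high], [back] differ between /b/ and [g]; the remaining terminals match.
In this geometry the lowest node dominating all of them is Place: every daughter of Place dominates only a proper subset, so no lower node suffices.
If Place spreads, every terminal under it takes /ɣ/'s value, producing [g] as observed.
[continuant] stays as in /b/ although /ɣ/ differs there, so no node dominating it spread; among the remaining candidates Place is the lowest that derives the output.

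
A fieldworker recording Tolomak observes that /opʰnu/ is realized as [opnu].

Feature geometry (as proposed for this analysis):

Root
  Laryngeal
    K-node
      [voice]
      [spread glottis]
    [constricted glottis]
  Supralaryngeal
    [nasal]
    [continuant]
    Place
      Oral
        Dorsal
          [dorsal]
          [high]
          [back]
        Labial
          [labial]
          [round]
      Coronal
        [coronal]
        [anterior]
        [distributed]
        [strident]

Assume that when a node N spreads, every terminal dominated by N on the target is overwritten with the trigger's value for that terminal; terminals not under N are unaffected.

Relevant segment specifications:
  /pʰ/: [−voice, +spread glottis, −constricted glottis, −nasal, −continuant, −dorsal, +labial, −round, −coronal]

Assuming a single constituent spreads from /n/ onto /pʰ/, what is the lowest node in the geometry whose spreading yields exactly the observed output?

Feature comparison: [spread glottis] differs between /pʰ/ and [p]; the remaining terminals match.
Only a single terminal changes, and /n/ supplies the new value, so [spread glottis] itself is the minimal spreading constituent.
Since [voice] is preserved even though /n/ disagrees there, no node above [spread glottis] spread.

[spread glottis]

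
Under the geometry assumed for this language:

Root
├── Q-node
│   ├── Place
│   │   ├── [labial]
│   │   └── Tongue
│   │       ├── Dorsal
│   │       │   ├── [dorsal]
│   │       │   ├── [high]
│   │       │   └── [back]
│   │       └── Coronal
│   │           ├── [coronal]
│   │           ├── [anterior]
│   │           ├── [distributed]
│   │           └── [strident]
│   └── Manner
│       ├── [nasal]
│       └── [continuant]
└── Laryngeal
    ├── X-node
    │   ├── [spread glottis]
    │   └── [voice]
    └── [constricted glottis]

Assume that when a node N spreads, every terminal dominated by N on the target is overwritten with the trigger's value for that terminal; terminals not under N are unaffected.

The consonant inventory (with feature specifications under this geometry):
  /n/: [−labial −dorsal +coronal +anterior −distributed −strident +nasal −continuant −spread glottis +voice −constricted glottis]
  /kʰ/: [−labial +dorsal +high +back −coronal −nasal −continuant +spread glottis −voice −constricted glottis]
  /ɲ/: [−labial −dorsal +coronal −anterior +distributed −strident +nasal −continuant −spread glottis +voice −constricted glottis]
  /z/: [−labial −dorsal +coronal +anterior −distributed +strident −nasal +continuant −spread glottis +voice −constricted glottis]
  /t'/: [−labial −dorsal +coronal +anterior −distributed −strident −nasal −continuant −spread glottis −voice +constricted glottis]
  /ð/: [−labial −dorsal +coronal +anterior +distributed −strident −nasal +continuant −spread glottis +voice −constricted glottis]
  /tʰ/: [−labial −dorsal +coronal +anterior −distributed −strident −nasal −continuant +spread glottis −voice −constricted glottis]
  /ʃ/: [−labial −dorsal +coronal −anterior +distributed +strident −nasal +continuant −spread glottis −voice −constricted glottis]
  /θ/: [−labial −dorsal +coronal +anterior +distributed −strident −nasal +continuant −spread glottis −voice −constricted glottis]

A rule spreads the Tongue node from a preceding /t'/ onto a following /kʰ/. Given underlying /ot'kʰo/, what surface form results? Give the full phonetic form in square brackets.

Terminals under Tongue in this geometry: [dorsal], [high], [back], [coronal], [anterior], [distributed], [strident].
After delinking /kʰ/'s Tongue and linking /t'/'s, the affected terminals become [−dorsal], [+coronal], [+anterior], [−distributed], [−strident]; [labial], [nasal], [continuant], … (outside Tongue) are retained from /kʰ/.
This feature bundle is that of [tʰ], so /ot'kʰo/ surfaces as [ot'tʰo].

[ot'tʰo]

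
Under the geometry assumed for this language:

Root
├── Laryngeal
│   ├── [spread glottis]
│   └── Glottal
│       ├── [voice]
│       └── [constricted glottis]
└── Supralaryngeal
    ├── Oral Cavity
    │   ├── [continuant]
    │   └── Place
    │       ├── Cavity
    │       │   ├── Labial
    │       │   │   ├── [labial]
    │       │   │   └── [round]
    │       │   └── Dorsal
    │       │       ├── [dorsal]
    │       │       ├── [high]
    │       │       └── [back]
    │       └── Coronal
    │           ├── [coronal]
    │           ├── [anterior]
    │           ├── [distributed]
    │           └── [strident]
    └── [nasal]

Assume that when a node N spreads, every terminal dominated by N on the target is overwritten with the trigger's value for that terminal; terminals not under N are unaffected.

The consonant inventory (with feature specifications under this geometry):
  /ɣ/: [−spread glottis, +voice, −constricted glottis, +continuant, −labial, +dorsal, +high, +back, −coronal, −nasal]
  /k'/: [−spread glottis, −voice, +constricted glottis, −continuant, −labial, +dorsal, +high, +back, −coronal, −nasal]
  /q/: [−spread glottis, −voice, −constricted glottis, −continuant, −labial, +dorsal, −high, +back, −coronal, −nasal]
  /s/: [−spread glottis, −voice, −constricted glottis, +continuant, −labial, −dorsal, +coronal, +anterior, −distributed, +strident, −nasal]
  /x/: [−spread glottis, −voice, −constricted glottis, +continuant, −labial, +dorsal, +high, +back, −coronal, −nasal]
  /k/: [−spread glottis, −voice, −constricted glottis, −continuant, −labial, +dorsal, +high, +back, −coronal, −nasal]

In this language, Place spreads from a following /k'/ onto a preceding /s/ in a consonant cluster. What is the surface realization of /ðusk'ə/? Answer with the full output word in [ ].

The Place node dominates the terminals [labial], [round], [dorsal], [high], [back], [coronal], [anterior], [distributed], [strident].
After delinking /s/'s Place and linking /k'/'s, the affected terminals become [−labial], [+dorsal], [+high], [+back], [−coronal]; [spread glottis], [voice], [constricted glottis], … (outside Place) are retained from /s/.
The resulting bundle matches /x/ in the inventory; substituting it for /s/ gives [ðuxk'ə].

[ðuxk'ə]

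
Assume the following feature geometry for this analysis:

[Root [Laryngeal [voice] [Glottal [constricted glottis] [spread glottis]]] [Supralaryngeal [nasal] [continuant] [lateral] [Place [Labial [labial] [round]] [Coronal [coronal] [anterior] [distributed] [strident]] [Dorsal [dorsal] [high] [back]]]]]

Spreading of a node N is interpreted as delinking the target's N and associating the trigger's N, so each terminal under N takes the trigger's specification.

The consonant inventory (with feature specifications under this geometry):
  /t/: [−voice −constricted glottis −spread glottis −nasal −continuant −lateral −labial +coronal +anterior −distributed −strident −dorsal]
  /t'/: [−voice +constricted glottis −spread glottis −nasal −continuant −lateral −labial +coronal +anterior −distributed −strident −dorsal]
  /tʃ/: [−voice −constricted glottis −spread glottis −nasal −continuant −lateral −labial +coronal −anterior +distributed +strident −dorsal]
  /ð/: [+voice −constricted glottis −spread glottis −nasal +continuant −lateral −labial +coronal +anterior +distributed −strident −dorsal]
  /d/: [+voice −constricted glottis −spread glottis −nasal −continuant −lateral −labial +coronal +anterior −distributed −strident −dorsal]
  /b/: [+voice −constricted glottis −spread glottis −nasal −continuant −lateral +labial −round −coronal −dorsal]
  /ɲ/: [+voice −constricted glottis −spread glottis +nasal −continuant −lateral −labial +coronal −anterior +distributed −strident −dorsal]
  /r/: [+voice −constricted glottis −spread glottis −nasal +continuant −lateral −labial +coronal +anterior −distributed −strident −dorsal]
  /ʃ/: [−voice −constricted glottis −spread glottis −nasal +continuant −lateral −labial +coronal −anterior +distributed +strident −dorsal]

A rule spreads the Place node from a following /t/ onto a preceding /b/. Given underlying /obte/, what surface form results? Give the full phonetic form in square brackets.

Terminals under Place in this geometry: [labial], [round], [coronal], [anterior], [distributed], [strident], [dorsal], [high], [back].
The target acquires /t/'s values for everything under Place — [−labial], [+coronal], [+anterior], [−distributed], [−strident], [−dorsal] — while keeping its own [voice], [constricted glottis], [spread glottis], ….
The resulting bundle matches /d/ in the inventory; substituting it for /b/ gives [odte].

[odte]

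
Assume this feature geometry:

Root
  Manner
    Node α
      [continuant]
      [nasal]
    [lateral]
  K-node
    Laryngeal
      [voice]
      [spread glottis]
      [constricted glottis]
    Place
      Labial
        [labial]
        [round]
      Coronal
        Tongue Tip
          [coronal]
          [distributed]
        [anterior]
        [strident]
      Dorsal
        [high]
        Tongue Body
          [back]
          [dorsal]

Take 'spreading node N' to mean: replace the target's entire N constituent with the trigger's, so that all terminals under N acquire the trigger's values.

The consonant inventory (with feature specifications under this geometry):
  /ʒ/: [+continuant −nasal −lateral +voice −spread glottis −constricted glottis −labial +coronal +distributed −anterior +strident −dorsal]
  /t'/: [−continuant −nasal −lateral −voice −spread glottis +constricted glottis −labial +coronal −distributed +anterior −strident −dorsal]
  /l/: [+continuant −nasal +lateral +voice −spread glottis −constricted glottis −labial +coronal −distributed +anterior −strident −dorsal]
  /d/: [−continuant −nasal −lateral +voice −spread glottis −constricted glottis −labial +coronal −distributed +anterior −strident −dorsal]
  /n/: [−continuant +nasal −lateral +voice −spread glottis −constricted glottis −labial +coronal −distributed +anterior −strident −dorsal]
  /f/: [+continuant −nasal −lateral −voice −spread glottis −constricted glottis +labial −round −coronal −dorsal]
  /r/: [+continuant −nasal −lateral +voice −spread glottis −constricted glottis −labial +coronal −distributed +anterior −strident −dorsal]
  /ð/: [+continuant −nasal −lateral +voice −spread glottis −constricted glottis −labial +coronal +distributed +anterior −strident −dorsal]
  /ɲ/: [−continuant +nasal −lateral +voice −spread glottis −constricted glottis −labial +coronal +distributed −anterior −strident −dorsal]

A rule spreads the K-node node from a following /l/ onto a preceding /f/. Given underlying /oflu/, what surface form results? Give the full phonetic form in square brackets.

[orlu]

Terminals under K-node in this geometry: [voice], [spread glottis], [constricted glottis], [labial], [round], [coronal], [distributed], [anterior], [strident], [high], [back], [dorsal].
After delinking /f/'s K-node and linking /l/'s, the affected terminals become [+voice], [−spread glottis], [−constricted glottis], [−labial], [+coronal], [−distributed], [+anterior], [−strident], [−dorsal]; [continuant], [nasal], [lateral] (outside K-node) are retained from /f/.
The resulting bundle matches /r/ in the inventory; substituting it for /f/ gives [orlu].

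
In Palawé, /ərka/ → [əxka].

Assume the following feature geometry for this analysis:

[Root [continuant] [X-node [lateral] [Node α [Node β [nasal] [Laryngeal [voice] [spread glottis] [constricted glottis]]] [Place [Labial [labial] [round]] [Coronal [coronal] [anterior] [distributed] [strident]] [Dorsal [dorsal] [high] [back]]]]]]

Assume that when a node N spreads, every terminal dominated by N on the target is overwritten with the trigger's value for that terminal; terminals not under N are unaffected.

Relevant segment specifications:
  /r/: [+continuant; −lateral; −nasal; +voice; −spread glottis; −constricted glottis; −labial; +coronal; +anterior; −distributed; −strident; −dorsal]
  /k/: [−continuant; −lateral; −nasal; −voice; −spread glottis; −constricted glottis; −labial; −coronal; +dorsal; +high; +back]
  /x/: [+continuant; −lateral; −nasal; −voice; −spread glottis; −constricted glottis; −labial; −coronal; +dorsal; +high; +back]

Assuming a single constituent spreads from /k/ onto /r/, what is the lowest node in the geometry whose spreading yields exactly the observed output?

Node α

The alternation /r/ → [x] changes [voice], [coronal], [anterior], [distributed], [strident], [dorsal], [high], [back] and nothing else.
These terminals are all dominated by Node α, and no proper subconstituent of Node α covers them all; Node α is their lowest common ancestor.
Spreading Node α from /k/ overwrites each of those terminals with /k/'s values, yielding exactly [x].
[continuant] stays as in /r/ although /k/ differs there, so no node dominating it spread; among the remaining candidates Node α is the lowest that derives the output.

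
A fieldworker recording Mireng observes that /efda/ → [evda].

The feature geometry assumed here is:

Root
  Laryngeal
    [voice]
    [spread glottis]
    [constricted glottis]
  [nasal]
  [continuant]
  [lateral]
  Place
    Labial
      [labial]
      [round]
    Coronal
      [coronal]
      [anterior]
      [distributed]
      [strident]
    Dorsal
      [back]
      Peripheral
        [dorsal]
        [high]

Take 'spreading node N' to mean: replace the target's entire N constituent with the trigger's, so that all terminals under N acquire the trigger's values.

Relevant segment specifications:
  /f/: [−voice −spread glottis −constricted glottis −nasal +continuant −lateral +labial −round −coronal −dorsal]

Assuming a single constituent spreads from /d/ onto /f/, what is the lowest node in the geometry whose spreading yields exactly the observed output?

The alternation /f/ → [v] changes [voice] and nothing else.
Since just one terminal is affected and it takes /d/'s value, spreading the terminal [voice] alone is sufficient and minimal.
Features on which the two segments disagree outside [voice], such as [continuant], [labial], are unchanged — nothing dominating them spread, and [voice] is the minimal sufficient constituent.

[voice]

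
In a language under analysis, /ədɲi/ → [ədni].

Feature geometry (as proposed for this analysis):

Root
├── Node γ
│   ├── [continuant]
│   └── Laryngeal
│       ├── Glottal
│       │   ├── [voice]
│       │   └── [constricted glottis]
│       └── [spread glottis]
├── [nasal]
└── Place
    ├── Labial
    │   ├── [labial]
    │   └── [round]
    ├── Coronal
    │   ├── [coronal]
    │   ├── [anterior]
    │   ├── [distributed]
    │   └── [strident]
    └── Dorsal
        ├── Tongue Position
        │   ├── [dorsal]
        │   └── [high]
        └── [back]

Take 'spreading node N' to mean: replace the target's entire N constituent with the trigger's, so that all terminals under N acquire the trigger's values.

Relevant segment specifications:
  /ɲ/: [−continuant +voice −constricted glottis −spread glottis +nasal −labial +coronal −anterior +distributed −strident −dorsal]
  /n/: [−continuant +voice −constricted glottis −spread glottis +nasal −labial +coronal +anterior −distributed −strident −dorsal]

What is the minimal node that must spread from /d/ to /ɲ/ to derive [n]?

/ɲ/ and [n] differ in [anterior], [distributed]; every other specified feature is identical.
The smallest constituent containing every changed terminal is Coronal — each of its daughters lacks at least one of the affected features.
Spreading Coronal from /d/ overwrites each of those terminals with /d/'s values, yielding exactly [n].
[nasal], a feature on which the two segments disagree outside Coronal, is unchanged — nothing dominating it spread, and Coronal is the minimal sufficient constituent.

Coronal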